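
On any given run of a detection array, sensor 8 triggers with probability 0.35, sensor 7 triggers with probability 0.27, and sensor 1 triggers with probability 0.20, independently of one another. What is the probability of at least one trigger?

0.6204

P(none) = (1 − 0.35) × (1 − 0.27) × (1 − 0.20) = 0.65 × 0.73 × 0.80 = 0.3796
P(at least one) = 1 − 0.3796 = 0.6204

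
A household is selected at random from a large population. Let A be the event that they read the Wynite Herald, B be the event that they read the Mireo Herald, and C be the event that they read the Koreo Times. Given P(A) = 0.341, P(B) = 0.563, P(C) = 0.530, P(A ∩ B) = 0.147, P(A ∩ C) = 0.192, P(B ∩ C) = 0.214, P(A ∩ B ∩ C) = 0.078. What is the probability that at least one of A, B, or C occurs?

0.959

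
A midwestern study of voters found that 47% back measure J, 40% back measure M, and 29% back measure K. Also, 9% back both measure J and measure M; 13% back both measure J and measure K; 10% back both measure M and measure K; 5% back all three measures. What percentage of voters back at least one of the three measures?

89%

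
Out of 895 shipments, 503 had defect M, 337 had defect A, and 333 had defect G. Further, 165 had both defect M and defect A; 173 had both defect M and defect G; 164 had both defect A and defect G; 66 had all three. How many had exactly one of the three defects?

By inclusion–exclusion (exactly-one form):
|exactly one| = 503 + 337 + 333 − 2·165 − 2·173 − 2·164 + 3·66 = 367

367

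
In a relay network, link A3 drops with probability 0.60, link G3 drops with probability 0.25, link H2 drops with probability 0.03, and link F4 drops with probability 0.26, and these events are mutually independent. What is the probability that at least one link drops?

0.78466

Independence gives P(none) = ∏(1 − pᵢ).
P(none) = (1 − 0.60) × (1 − 0.25) × (1 − 0.03) × (1 − 0.26) = 0.40 × 0.75 × 0.97 × 0.74 = 0.21534
P(at least one) = 1 − 0.21534 = 0.78466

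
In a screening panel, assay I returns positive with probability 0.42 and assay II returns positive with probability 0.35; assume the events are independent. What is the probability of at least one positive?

0.623

P(none) = (1 − 0.42) × (1 − 0.35) = 0.58 × 0.65 = 0.377
P(at least one) = 1 − 0.377 = 0.623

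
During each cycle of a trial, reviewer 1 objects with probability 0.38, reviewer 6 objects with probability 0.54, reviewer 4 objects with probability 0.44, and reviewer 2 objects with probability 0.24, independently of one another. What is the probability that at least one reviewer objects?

P(none) = (1 − 0.38) × (1 − 0.54) × (1 − 0.44) × (1 − 0.24) = 0.62 × 0.46 × 0.56 × 0.76 = 0.12138112
P(at least one) = 1 − 0.12138112 = 0.87861888

0.87861888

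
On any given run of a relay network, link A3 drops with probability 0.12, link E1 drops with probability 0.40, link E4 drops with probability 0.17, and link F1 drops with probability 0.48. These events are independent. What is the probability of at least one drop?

Since the events are independent, P(none) is the product of the individual non-occurrence probabilities.
P(none) = (1 − 0.12) × (1 − 0.40) × (1 − 0.17) × (1 − 0.48) = 0.88 × 0.60 × 0.83 × 0.52 = 0.2278848
P(at least one) = 1 − 0.2278848 = 0.7721152

0.7721152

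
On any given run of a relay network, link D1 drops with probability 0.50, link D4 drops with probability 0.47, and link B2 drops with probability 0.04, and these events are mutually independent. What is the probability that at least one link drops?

0.7456

P(none) = (1 − 0.50) × (1 − 0.47) × (1 − 0.04) = 0.50 × 0.53 × 0.96 = 0.2544
P(at least one) = 1 − 0.2544 = 0.7456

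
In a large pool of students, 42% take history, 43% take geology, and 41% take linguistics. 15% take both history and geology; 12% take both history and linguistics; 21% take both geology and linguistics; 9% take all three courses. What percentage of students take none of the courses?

Using inclusion–exclusion:
P(union) = 42 + 43 + 41 − 15 − 12 − 21 + 9 = 87%
P(none) = 100% − 87% = 13%

13%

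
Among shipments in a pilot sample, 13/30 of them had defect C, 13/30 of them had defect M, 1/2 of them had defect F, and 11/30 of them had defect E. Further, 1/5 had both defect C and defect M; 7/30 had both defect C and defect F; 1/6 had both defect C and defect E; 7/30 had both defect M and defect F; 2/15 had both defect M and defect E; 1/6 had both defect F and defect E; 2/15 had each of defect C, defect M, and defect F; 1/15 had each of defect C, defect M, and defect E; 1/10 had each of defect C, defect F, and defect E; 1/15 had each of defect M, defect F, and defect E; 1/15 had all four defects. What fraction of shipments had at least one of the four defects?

By inclusion–exclusion:
P(≥1) = 13/30 + 13/30 + 1/2 + 11/30 − 1/5 − 7/30 − 1/6 − 7/30 − 2/15 − 1/6 + 2/15 + 1/15 + 1/10 + 1/15 − 1/15 = 9/10

9/10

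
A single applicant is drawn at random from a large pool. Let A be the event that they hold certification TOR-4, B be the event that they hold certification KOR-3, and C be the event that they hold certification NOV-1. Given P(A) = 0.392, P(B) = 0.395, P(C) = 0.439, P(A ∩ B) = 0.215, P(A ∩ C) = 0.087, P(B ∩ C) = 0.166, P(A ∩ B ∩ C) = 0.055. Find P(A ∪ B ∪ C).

0.813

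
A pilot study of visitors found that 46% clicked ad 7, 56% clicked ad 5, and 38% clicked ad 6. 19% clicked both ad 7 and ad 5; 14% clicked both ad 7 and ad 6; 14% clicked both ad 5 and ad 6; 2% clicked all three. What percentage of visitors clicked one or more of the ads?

Using inclusion–exclusion:
P(≥1) = 46 + 56 + 38 − 19 − 14 − 14 + 2 = 95%

95%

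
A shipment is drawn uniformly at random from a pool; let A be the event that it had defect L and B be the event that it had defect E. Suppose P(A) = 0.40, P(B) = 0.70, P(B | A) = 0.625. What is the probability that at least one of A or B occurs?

P(A ∩ B) = P(A)·P(B|A) = 0.40 × 0.625 = 0.25
Inclusion–exclusion gives
P(A ∪ B) = 0.40 + 0.70 − 0.25 = 0.85

0.85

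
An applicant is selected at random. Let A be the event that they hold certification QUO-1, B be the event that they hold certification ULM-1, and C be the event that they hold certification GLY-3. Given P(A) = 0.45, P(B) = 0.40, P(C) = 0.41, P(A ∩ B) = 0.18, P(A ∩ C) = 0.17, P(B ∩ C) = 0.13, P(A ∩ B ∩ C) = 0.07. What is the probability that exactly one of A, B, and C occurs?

By inclusion–exclusion (exactly-one form):
P(exactly one) = 0.45 + 0.40 + 0.41 − 2·0.18 − 2·0.17 − 2·0.13 + 3·0.07 = 0.51

0.51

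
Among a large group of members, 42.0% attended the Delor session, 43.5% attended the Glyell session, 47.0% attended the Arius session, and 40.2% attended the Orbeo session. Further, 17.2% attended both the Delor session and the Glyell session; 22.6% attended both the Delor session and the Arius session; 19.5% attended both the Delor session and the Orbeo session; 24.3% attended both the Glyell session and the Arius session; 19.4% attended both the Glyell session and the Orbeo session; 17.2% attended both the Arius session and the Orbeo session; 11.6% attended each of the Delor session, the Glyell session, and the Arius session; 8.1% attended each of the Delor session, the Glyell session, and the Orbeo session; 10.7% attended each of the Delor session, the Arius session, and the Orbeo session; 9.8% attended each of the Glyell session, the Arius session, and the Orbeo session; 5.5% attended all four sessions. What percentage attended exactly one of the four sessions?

P(exactly one) = 42.0 + 43.5 + 47.0 + 40.2 − 2·17.2 − 2·22.6 − 2·19.5 − 2·24.3 − 2·19.4 − 2·17.2 + 3·11.6 + 3·8.1 + 3·10.7 + 3·9.8 − 4·5.5 = 30.9%

30.9%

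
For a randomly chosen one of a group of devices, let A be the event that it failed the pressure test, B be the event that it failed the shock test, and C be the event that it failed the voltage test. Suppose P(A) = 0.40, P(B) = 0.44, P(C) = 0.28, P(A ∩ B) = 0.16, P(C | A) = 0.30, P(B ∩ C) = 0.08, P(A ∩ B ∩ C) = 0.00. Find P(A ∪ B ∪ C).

P(A ∩ C) = P(A)·P(C|A) = 0.40 × 0.30 = 0.12
P(A ∪ B ∪ C) = 0.40 + 0.44 + 0.28 − 0.16 − 0.12 − 0.08 + 0.00 = 0.76

0.76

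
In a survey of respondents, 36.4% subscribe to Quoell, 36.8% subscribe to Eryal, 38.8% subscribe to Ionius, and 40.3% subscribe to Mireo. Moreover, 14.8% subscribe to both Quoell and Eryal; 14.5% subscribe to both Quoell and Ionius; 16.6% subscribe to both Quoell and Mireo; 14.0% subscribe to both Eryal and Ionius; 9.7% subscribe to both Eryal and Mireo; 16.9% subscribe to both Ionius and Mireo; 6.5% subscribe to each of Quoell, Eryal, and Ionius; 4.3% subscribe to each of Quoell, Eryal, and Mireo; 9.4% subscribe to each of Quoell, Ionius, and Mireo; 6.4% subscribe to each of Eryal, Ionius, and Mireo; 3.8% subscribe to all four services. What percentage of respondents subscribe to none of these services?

11.4%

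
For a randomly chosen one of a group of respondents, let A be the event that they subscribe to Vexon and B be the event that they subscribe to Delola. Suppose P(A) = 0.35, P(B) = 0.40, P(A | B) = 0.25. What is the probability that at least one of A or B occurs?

P(A ∩ B) = P(B)·P(A|B) = 0.40 × 0.25 = 0.10
By inclusion-exclusion,
P(A ∪ B) = 0.35 + 0.40 − 0.10 = 0.65

0.65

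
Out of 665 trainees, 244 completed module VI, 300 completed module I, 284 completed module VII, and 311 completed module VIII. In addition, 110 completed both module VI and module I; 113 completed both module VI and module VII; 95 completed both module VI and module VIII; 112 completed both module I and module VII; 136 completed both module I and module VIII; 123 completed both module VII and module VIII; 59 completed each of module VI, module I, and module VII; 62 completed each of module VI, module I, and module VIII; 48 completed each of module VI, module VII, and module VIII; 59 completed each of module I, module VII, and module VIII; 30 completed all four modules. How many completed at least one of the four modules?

648

|at least one| = 244 + 300 + 284 + 311 − 110 − 113 − 95 − 112 − 136 − 123 + 59 + 62 + 48 + 59 − 30 = 648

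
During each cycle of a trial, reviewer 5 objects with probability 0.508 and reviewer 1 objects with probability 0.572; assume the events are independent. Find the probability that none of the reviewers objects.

Independence gives P(none) = ∏(1 − pᵢ).
P(none) = (1 − 0.508) × (1 − 0.572) = 0.492 × 0.428 = 0.210576

0.210576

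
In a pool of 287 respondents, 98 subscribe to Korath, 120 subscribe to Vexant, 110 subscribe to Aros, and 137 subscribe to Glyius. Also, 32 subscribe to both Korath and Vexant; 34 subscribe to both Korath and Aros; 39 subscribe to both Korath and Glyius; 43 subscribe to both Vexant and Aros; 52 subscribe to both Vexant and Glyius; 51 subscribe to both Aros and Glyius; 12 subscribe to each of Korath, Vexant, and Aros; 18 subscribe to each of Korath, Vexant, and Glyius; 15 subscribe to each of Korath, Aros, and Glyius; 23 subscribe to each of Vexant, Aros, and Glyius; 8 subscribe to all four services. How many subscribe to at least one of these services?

Inclusion–exclusion gives
|union| = 98 + 120 + 110 + 137 − 32 − 34 − 39 − 43 − 52 − 51 + 12 + 18 + 15 + 23 − 8 = 274

274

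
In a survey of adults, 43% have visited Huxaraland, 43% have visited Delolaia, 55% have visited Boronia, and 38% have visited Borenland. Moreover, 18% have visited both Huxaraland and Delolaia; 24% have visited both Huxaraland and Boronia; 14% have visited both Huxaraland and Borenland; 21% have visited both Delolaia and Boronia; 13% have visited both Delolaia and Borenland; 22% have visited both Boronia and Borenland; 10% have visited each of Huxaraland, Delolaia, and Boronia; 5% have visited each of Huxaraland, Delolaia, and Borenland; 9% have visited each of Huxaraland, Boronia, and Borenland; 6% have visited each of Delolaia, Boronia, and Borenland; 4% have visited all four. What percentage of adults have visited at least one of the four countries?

By inclusion-exclusion,
P(at least one) = 43 + 43 + 55 + 38 − 18 − 24 − 14 − 21 − 13 − 22 + 10 + 5 + 9 + 6 − 4 = 93%

93%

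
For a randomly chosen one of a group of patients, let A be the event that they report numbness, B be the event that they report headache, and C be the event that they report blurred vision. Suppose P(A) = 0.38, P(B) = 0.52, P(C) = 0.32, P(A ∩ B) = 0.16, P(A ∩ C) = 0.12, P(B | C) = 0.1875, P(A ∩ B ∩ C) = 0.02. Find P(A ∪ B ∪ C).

P(B ∩ C) = P(C)·P(B|C) = 0.32 × 0.1875 = 0.06
P(A ∪ B ∪ C) = 0.38 + 0.52 + 0.32 − 0.16 − 0.12 − 0.06 + 0.02 = 0.90

0.90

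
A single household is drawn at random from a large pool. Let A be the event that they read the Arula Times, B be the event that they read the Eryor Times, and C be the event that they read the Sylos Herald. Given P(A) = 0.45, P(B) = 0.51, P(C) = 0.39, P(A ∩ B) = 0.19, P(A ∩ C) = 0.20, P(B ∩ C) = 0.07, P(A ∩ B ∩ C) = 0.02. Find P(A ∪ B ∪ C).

P(A ∪ B ∪ C) = 0.45 + 0.51 + 0.39 − 0.19 − 0.20 − 0.07 + 0.02 = 0.91

0.91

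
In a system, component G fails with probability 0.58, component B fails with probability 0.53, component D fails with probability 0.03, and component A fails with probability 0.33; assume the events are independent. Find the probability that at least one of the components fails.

0.87170974

Since the events are independent, P(none) is the product of the individual non-occurrence probabilities.
P(none) = (1 − 0.58) × (1 − 0.53) × (1 − 0.03) × (1 − 0.33) = 0.42 × 0.47 × 0.97 × 0.67 = 0.12829026
P(at least one) = 1 − 0.12829026 = 0.87170974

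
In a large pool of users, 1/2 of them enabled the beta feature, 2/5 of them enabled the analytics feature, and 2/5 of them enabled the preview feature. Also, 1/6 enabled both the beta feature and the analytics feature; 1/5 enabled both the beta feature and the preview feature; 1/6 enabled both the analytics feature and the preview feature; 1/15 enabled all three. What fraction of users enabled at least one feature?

5/6

P(at least one) = 1/2 + 2/5 + 2/5 − 1/6 − 1/5 − 1/6 + 1/15 = 5/6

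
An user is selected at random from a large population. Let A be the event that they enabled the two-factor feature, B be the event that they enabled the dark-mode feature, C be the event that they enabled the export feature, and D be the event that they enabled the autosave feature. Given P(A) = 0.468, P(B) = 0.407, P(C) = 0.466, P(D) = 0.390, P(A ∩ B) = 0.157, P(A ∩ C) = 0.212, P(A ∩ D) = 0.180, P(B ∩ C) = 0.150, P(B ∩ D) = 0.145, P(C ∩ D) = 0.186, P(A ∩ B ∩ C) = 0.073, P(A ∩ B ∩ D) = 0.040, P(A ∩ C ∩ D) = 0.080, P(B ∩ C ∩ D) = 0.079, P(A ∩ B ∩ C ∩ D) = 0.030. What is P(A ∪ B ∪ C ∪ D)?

P(A ∪ B ∪ C ∪ D) = 0.468 + 0.407 + 0.466 + 0.390 − 0.157 − 0.212 − 0.180 − 0.150 − 0.145 − 0.186 + 0.073 + 0.040 + 0.080 + 0.079 − 0.030 = 0.943

0.943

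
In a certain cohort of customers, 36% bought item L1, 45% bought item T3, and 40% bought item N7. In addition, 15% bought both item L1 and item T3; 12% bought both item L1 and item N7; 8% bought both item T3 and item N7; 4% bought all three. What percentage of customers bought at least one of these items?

90%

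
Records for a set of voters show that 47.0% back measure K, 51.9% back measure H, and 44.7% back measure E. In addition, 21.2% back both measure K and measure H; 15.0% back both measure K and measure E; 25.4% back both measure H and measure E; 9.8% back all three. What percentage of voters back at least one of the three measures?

By inclusion-exclusion,
P(≥1) = 47.0 + 51.9 + 44.7 − 21.2 − 15.0 − 25.4 + 9.8 = 91.8%

91.8%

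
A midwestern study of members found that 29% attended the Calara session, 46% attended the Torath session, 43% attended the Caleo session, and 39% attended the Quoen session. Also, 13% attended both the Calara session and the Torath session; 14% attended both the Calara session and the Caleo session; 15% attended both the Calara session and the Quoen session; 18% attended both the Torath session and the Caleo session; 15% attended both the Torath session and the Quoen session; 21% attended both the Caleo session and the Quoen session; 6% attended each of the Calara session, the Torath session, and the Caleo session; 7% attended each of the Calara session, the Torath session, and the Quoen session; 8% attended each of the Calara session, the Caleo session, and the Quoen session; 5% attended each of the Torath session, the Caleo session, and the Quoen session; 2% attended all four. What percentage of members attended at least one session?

85%

P(≥1) = 29 + 46 + 43 + 39 − 13 − 14 − 15 − 18 − 15 − 21 + 6 + 7 + 8 + 5 − 2 = 85%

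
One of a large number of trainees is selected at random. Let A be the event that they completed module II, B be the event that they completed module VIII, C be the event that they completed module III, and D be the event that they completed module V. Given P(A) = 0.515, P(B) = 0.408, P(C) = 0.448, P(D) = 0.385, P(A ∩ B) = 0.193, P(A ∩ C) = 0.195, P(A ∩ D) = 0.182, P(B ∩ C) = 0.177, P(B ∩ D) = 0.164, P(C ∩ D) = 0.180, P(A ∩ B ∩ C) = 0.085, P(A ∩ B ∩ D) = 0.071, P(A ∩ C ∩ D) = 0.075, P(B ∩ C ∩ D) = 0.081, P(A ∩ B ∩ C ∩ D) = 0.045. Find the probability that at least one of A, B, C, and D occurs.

Apply inclusion-exclusion:
P(A ∪ B ∪ C ∪ D) = 0.515 + 0.408 + 0.448 + 0.385 − 0.193 − 0.195 − 0.182 − 0.177 − 0.164 − 0.180 + 0.085 + 0.071 + 0.075 + 0.081 − 0.045 = 0.932

0.932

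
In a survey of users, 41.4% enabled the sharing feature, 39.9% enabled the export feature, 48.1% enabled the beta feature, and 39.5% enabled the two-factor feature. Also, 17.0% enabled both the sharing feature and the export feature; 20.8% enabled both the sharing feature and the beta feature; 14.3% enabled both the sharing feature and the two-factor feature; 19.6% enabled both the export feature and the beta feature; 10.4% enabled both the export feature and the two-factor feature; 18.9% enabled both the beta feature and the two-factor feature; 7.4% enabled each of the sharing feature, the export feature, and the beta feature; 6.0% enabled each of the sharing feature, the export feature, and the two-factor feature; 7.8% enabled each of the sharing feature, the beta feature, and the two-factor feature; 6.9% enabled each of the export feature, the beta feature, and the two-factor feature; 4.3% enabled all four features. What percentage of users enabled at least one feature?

91.7%

By inclusion-exclusion,
P(≥1) = 41.4 + 39.9 + 48.1 + 39.5 − 17.0 − 20.8 − 14.3 − 19.6 − 10.4 − 18.9 + 7.4 + 6.0 + 7.8 + 6.9 − 4.3 = 91.7%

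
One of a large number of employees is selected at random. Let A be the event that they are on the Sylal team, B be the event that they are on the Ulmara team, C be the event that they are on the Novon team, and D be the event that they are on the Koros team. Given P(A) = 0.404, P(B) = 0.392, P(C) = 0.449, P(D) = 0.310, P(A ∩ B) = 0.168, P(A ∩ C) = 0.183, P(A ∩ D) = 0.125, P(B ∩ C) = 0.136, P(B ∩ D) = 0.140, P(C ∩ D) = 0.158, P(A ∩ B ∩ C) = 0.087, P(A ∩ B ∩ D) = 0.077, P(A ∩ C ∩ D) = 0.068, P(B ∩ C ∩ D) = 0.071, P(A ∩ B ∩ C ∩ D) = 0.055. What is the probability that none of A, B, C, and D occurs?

0.107

Apply inclusion-exclusion:
P(A ∪ B ∪ C ∪ D) = 0.404 + 0.392 + 0.449 + 0.310 − 0.168 − 0.183 − 0.125 − 0.136 − 0.140 − 0.158 + 0.087 + 0.077 + 0.068 + 0.071 − 0.055 = 0.893
P(none) = 1 − 0.893 = 0.107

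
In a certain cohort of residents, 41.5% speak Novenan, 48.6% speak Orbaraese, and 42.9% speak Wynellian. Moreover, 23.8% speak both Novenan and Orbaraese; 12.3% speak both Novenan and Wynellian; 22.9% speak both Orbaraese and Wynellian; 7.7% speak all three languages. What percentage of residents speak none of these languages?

P(≥1) = 41.5 + 48.6 + 42.9 − 23.8 − 12.3 − 22.9 + 7.7 = 81.7%
P(none) = 100% − 81.7% = 18.3%

18.3%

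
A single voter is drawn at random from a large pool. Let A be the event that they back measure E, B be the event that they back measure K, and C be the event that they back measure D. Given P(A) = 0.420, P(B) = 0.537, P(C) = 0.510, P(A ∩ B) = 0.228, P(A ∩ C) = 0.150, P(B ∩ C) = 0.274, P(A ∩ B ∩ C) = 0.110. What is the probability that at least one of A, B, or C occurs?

P(A ∪ B ∪ C) = 0.420 + 0.537 + 0.510 − 0.228 − 0.150 − 0.274 + 0.110 = 0.925

0.925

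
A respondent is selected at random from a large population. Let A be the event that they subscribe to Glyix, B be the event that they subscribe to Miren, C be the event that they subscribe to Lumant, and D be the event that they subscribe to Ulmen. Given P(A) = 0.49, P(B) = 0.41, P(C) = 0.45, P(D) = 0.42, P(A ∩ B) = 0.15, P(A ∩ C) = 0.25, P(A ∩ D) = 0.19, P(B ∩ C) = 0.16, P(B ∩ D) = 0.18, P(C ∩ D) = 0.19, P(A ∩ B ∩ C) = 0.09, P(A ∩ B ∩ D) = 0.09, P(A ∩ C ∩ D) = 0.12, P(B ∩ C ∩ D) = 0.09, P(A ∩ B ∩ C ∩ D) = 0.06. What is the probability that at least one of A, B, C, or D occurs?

0.98

P(A ∪ B ∪ C ∪ D) = 0.49 + 0.41 + 0.45 + 0.42 − 0.15 − 0.25 − 0.19 − 0.16 − 0.18 − 0.19 + 0.09 + 0.09 + 0.12 + 0.09 − 0.06 = 0.98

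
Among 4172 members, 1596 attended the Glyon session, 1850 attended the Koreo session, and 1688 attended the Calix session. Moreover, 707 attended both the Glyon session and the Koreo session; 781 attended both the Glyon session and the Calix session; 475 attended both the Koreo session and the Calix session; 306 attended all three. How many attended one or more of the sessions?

3477

Inclusion–exclusion gives
|at least one| = 1596 + 1850 + 1688 − 707 − 781 − 475 + 306 = 3477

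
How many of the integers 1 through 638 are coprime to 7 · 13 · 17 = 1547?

⌊638/7⌋ + ⌊638/13⌋ + ⌊638/17⌋ − ⌊638/91⌋ − ⌊638/119⌋ − ⌊638/221⌋ + ⌊638/1547⌋ = 91 + 49 + 37 − 7 − 5 − 2 + 0 = 163
638 − 163 = 475

475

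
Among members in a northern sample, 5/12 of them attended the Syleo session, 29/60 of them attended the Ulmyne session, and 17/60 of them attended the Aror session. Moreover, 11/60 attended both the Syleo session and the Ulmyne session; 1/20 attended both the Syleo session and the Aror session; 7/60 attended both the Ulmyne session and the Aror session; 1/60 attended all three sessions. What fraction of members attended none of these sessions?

Using inclusion–exclusion:
P(at least one) = 5/12 + 29/60 + 17/60 − 11/60 − 1/20 − 7/60 + 1/60 = 17/20
P(none) = 1 − 17/20 = 3/20

3/20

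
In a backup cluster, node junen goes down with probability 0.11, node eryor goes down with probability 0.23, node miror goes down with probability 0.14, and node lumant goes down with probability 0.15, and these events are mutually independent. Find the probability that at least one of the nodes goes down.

P(none) = (1 − 0.11) × (1 − 0.23) × (1 − 0.14) × (1 − 0.15) = 0.89 × 0.77 × 0.86 × 0.85 = 0.5009543
P(at least one) = 1 − 0.5009543 = 0.4990457

0.4990457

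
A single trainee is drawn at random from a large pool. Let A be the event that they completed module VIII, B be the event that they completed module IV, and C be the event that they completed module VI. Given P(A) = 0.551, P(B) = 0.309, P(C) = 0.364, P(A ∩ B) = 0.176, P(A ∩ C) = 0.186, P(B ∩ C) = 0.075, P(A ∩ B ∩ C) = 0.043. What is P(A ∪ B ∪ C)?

0.830

P(A ∪ B ∪ C) = 0.551 + 0.309 + 0.364 − 0.176 − 0.186 − 0.075 + 0.043 = 0.830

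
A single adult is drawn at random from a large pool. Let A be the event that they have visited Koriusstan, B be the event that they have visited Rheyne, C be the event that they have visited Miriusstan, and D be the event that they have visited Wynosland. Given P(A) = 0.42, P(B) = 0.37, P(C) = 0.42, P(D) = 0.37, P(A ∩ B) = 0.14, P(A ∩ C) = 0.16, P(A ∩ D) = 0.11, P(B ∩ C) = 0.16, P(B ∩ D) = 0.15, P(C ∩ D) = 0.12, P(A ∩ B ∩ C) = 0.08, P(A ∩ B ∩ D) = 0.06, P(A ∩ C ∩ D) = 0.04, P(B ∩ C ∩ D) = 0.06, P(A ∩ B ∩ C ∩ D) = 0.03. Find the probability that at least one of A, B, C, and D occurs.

0.95

Inclusion–exclusion gives
P(A ∪ B ∪ C ∪ D) = 0.42 + 0.37 + 0.42 + 0.37 − 0.14 − 0.16 − 0.11 − 0.16 − 0.15 − 0.12 + 0.08 + 0.06 + 0.04 + 0.06 − 0.03 = 0.95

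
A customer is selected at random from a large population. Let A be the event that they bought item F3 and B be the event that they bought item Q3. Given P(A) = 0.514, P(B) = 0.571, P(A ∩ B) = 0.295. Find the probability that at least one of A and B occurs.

0.790

By inclusion–exclusion:
P(A ∪ B) = 0.514 + 0.571 − 0.295 = 0.790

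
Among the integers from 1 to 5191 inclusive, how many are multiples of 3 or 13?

1996

1730 + 399 − 133 = 1996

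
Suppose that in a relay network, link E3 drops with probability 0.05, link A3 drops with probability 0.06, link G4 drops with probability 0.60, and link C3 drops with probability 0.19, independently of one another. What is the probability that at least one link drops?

0.710668

Independence gives P(none) = ∏(1 − pᵢ).
P(none) = (1 − 0.05) × (1 − 0.06) × (1 − 0.60) × (1 − 0.19) = 0.95 × 0.94 × 0.40 × 0.81 = 0.289332
P(at least one) = 1 − 0.289332 = 0.710668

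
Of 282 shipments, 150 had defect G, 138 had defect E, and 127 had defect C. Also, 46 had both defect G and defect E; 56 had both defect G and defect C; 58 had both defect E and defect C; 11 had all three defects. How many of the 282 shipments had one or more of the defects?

Inclusion–exclusion gives
|union| = 150 + 138 + 127 − 46 − 56 − 58 + 11 = 266

266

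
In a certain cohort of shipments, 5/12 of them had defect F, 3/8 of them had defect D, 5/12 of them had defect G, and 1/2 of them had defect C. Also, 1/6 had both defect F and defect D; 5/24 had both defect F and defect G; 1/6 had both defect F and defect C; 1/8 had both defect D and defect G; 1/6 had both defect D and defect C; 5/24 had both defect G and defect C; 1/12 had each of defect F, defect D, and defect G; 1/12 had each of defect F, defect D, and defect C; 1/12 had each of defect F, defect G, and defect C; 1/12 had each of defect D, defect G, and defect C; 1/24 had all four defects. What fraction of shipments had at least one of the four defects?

23/24

P(≥1) = 5/12 + 3/8 + 5/12 + 1/2 − 1/6 − 5/24 − 1/6 − 1/8 − 1/6 − 5/24 + 1/12 + 1/12 + 1/12 + 1/12 − 1/24 = 23/24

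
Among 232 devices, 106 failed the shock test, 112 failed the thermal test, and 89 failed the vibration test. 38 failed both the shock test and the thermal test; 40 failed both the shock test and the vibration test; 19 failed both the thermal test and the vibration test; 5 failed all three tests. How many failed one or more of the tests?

Inclusion–exclusion gives
|union| = 106 + 112 + 89 − 38 − 40 − 19 + 5 = 215

215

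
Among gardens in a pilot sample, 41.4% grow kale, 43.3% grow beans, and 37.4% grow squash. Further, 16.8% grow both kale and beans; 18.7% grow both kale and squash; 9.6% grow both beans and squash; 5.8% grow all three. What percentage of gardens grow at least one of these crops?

Apply inclusion-exclusion:
P(≥1) = 41.4 + 43.3 + 37.4 − 16.8 − 18.7 − 9.6 + 5.8 = 82.8%

82.8%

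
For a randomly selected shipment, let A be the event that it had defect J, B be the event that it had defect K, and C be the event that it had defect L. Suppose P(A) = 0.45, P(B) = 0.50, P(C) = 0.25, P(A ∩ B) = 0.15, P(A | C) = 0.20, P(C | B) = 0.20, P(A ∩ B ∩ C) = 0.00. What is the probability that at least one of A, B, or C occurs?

P(A ∩ C) = P(C)·P(A|C) = 0.25 × 0.20 = 0.05
P(B ∩ C) = P(B)·P(C|B) = 0.50 × 0.20 = 0.10
Apply inclusion-exclusion:
P(A ∪ B ∪ C) = 0.45 + 0.50 + 0.25 − 0.15 − 0.05 − 0.10 + 0.00 = 0.90

0.90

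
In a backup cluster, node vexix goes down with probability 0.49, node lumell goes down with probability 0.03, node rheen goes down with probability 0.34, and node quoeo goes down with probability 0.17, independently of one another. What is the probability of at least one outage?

0.72900334

P(none) = (1 − 0.49) × (1 − 0.03) × (1 − 0.34) × (1 − 0.17) = 0.51 × 0.97 × 0.66 × 0.83 = 0.27099666
P(at least one) = 1 − 0.27099666 = 0.72900334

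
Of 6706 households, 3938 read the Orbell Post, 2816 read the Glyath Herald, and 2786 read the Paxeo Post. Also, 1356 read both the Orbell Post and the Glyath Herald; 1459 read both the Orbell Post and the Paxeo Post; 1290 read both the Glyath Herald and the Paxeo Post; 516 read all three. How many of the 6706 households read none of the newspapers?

|union| = 3938 + 2816 + 2786 − 1356 − 1459 − 1290 + 516 = 5951
None: 6706 − 5951 = 755

755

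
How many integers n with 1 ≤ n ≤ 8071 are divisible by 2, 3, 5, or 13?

6084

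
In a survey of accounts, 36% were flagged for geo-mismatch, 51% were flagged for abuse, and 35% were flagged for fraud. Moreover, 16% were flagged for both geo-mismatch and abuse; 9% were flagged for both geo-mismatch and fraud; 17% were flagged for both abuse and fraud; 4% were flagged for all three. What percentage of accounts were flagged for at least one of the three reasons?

84%

By inclusion–exclusion:
P(at least one) = 36 + 51 + 35 − 16 − 9 − 17 + 4 = 84%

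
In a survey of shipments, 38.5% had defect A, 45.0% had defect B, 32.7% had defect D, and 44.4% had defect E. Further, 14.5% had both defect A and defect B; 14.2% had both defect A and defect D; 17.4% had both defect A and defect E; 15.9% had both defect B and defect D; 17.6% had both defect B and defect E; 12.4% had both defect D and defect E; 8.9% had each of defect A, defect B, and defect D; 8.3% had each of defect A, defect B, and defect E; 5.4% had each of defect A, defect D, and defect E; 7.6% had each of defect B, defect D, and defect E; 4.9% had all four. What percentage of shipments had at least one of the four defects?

P(at least one) = 38.5 + 45.0 + 32.7 + 44.4 − 14.5 − 14.2 − 17.4 − 15.9 − 17.6 − 12.4 + 8.9 + 8.3 + 5.4 + 7.6 − 4.9 = 93.9%

93.9%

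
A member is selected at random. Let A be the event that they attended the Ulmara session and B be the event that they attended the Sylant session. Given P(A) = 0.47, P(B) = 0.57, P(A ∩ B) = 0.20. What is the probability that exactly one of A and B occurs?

0.64

Using the inclusion–exclusion count for exactly one event:
P(exactly one) = 0.47 + 0.57 − 2·0.20 = 0.64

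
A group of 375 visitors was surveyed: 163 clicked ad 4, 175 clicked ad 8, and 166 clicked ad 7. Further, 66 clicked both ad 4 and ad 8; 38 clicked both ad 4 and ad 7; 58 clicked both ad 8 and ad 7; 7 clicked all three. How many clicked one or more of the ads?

349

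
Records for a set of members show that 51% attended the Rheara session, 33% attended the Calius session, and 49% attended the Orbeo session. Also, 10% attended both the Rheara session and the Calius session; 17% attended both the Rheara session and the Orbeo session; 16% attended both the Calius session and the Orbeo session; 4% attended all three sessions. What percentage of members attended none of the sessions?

By inclusion–exclusion:
P(at least one) = 51 + 33 + 49 − 10 − 17 − 16 + 4 = 94%
P(none) = 100% − 94% = 6%

6%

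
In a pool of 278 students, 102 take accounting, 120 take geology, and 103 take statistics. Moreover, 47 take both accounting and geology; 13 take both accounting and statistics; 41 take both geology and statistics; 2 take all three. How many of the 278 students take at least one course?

226

|union| = 102 + 120 + 103 − 47 − 13 − 41 + 2 = 226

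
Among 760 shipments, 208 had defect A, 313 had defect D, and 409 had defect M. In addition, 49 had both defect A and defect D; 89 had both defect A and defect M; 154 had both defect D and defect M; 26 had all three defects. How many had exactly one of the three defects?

424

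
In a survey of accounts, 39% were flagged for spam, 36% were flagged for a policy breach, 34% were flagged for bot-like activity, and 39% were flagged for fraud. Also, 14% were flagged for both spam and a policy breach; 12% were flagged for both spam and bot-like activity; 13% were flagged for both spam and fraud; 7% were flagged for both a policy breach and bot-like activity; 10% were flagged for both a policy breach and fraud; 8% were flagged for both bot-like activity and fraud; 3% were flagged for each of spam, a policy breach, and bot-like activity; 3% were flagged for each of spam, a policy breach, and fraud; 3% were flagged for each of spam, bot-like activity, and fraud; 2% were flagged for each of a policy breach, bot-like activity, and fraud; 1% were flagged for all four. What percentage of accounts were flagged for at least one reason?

94%

P(union) = 39 + 36 + 34 + 39 − 14 − 12 − 13 − 7 − 10 − 8 + 3 + 3 + 3 + 2 − 1 = 94%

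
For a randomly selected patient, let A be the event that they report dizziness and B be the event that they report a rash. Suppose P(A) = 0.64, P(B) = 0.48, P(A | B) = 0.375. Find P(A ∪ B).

P(A ∩ B) = P(B)·P(A|B) = 0.48 × 0.375 = 0.18
By inclusion–exclusion:
P(A ∪ B) = 0.64 + 0.48 − 0.18 = 0.94

0.94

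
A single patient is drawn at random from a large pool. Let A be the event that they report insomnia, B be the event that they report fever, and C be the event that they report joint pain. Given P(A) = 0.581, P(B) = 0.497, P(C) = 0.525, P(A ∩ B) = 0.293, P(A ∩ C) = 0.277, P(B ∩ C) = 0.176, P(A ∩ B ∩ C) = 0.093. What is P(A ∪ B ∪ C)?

By inclusion–exclusion:
P(A ∪ B ∪ C) = 0.581 + 0.497 + 0.525 − 0.293 − 0.277 − 0.176 + 0.093 = 0.950

0.950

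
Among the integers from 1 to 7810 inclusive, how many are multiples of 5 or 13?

⌊7810/5⌋ + ⌊7810/13⌋ − ⌊7810/65⌋ = 1562 + 600 − 120 = 2042

2042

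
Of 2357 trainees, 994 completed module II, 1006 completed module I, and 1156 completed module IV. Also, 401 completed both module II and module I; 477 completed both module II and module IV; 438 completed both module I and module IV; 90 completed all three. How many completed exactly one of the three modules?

794

Using the inclusion–exclusion count for exactly one event:
|exactly one| = 994 + 1006 + 1156 − 2·401 − 2·477 − 2·438 + 3·90 = 794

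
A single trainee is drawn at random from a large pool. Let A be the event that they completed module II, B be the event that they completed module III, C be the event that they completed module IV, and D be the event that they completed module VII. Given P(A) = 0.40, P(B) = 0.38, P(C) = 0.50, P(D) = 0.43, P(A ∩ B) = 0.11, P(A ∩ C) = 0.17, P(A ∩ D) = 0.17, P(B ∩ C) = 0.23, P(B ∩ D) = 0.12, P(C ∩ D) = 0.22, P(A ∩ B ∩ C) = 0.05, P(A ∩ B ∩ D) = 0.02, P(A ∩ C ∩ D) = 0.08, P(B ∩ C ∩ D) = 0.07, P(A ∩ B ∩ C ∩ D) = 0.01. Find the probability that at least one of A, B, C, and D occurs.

0.90

P(A ∪ B ∪ C ∪ D) = 0.40 + 0.38 + 0.50 + 0.43 − 0.11 − 0.17 − 0.17 − 0.23 − 0.12 − 0.22 + 0.05 + 0.02 + 0.08 + 0.07 − 0.01 = 0.90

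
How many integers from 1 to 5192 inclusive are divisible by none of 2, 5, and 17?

Using inclusion–exclusion:
2596 + 1038 + 305 − 519 − 152 − 61 + 30 = 3237
5192 − 3237 = 1955

1955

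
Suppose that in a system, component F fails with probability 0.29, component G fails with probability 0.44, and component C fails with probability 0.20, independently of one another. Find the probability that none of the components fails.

P(none) = (1 − 0.29) × (1 − 0.44) × (1 − 0.20) = 0.71 × 0.56 × 0.80 = 0.31808

0.31808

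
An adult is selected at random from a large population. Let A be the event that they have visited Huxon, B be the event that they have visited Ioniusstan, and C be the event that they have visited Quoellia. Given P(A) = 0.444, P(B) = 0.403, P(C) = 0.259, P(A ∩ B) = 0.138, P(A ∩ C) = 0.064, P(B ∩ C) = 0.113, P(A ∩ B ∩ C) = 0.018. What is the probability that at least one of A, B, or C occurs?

0.809

Using inclusion–exclusion:
P(A ∪ B ∪ C) = 0.444 + 0.403 + 0.259 − 0.138 − 0.064 − 0.113 + 0.018 = 0.809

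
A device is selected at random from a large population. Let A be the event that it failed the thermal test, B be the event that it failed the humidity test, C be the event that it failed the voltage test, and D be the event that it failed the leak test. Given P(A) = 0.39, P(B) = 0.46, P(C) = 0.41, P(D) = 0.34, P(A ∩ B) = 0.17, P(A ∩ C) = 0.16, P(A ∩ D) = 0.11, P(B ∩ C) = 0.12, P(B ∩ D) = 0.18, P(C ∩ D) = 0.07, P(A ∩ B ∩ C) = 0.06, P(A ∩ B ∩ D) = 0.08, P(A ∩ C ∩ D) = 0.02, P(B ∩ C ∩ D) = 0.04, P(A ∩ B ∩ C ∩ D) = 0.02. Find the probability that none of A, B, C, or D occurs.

0.03

P(A ∪ B ∪ C ∪ D) = 0.39 + 0.46 + 0.41 + 0.34 − 0.17 − 0.16 − 0.11 − 0.12 − 0.18 − 0.07 + 0.06 + 0.08 + 0.02 + 0.04 − 0.02 = 0.97
P(none) = 1 − 0.97 = 0.03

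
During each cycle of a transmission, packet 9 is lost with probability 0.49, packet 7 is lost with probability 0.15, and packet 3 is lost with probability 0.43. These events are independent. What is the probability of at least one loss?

Independence gives P(none) = ∏(1 − pᵢ).
P(none) = (1 − 0.49) × (1 − 0.15) × (1 − 0.43) = 0.51 × 0.85 × 0.57 = 0.247095
P(at least one) = 1 − 0.247095 = 0.752905

0.752905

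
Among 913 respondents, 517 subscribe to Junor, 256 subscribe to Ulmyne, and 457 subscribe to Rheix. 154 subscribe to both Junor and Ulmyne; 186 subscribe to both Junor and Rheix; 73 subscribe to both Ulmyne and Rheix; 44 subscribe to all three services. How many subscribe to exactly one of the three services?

536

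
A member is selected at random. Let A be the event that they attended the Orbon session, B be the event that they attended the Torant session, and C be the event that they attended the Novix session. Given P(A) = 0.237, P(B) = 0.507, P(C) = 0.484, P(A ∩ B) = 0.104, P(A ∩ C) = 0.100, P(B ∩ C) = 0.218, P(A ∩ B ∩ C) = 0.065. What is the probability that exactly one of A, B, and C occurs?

0.579

Using the inclusion–exclusion count for exactly one event:
P(exactly one) = 0.237 + 0.507 + 0.484 − 2·0.104 − 2·0.100 − 2·0.218 + 3·0.065 = 0.579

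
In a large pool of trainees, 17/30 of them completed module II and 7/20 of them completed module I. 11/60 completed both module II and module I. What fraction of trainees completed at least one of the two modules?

Apply inclusion-exclusion:
P(at least one) = 17/30 + 7/20 − 11/60 = 11/15

11/15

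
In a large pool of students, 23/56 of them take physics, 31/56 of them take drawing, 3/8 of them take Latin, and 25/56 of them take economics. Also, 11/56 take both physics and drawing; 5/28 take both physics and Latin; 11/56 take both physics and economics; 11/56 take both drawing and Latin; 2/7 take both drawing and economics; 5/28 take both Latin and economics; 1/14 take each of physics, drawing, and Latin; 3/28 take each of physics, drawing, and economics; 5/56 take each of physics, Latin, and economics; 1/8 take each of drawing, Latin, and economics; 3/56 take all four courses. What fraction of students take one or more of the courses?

Inclusion–exclusion gives
P(at least one) = 23/56 + 31/56 + 3/8 + 25/56 − 11/56 − 5/28 − 11/56 − 11/56 − 2/7 − 5/28 + 1/14 + 3/28 + 5/56 + 1/8 − 3/56 = 25/28

25/28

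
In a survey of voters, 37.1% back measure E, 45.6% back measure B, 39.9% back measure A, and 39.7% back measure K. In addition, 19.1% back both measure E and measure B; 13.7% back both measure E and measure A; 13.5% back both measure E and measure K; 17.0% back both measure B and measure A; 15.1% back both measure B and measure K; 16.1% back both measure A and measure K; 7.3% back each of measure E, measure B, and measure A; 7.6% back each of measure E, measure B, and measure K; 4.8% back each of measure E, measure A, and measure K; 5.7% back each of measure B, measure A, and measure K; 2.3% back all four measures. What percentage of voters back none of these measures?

P(union) = 37.1 + 45.6 + 39.9 + 39.7 − 19.1 − 13.7 − 13.5 − 17.0 − 15.1 − 16.1 + 7.3 + 7.6 + 4.8 + 5.7 − 2.3 = 90.9%
P(none) = 100% − 90.9% = 9.1%

9.1%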